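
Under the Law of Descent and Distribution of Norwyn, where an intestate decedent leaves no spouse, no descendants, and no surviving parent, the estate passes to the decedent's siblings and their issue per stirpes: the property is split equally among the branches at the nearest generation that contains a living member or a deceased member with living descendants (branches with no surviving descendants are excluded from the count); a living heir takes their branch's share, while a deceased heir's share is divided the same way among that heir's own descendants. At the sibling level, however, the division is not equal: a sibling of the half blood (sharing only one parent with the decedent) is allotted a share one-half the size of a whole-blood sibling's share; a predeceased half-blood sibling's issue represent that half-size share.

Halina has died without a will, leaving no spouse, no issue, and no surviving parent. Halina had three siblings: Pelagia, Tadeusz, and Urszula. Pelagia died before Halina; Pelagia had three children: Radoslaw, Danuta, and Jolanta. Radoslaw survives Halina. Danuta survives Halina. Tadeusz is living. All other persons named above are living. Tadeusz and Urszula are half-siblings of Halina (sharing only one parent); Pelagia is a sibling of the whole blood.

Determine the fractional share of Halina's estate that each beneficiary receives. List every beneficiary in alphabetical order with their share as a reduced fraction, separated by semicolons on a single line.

Danuta 1/6; Jolanta 1/6; Radoslaw 1/6; Tadeusz 1/4; Urszula 1/4

No spouse, descendants, or parent survives, so the estate passes to Halina's siblings per stirpes.
Half-blood siblings count for one-half the weight of whole-blood siblings at the initial division.
Dividing 1 in proportion to weights (total weight 2): Pelagia (weight 1) → 1/2; Tadeusz (weight 1/2) → 1/4; Urszula (weight 1/2) → 1/4.
Pelagia predeceased; the 1/2 allotted to Pelagia's branch passes to Pelagia's issue by representation.
The 1/2 is divided into 3 equal shares of 1/6 among Radoslaw, Danuta, Jolanta.
Radoslaw is living and takes 1/6.
Danuta is living and takes 1/6.
Jolanta is living and takes 1/6.
Tadeusz is living and takes 1/4.
Urszula is living and takes 1/4.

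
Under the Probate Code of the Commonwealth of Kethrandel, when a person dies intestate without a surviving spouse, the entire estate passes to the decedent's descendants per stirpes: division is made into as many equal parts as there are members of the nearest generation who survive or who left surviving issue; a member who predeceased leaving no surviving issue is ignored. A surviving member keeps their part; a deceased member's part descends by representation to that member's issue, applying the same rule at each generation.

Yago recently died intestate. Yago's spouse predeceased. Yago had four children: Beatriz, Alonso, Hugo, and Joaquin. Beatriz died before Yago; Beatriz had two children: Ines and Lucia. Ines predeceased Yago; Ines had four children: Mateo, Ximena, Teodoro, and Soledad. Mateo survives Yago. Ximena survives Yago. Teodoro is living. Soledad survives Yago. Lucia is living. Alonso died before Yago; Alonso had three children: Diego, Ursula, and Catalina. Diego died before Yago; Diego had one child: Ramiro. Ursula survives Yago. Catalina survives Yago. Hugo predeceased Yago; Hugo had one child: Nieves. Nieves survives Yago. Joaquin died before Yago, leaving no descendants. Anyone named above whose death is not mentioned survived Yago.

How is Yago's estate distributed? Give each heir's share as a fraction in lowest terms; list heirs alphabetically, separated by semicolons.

There is no surviving spouse, so the entire estate passes to Yago's descendants per stirpes.
Joaquin left no surviving issue, so that branch lapses and is disregarded.
The estate is divided into 3 equal shares of 1/3 among Beatriz, Alonso, Hugo.
Beatriz predeceased; the 1/3 allotted to Beatriz's branch passes to Beatriz's issue by representation.
The 1/3 is divided into 2 equal shares of 1/6 among Ines, Lucia.
Ines predeceased; the 1/6 allotted to Ines's branch passes to Ines's issue by representation.
The 1/6 is divided into 4 equal shares of 1/24 among Mateo, Ximena, Teodoro, Soledad.
Mateo is living and takes 1/24.
Ximena is living and takes 1/24.
Teodoro is living and takes 1/24.
Soledad is living and takes 1/24.
Lucia is living and takes 1/6.
Alonso predeceased; the 1/3 allotted to Alonso's branch passes to Alonso's issue by representation.
The 1/3 is divided into 3 equal shares of 1/9 among Diego, Ursula, Catalina.
Diego predeceased; the 1/9 allotted to Diego's branch passes to Diego's issue by representation.
Ramiro is the sole taker at this level and receives the full 1/9.
Ursula is living and takes 1/9.
Catalina is living and takes 1/9.
Hugo predeceased; the 1/3 allotted to Hugo's branch passes to Hugo's issue by representation.
Nieves is the sole taker at this level and receives the full 1/3.

Catalina 1/9; Lucia 1/6; Mateo 1/24; Nieves 1/3; Ramiro 1/9; Soledad 1/24; Teodoro 1/24; Ursula 1/9; Ximena 1/24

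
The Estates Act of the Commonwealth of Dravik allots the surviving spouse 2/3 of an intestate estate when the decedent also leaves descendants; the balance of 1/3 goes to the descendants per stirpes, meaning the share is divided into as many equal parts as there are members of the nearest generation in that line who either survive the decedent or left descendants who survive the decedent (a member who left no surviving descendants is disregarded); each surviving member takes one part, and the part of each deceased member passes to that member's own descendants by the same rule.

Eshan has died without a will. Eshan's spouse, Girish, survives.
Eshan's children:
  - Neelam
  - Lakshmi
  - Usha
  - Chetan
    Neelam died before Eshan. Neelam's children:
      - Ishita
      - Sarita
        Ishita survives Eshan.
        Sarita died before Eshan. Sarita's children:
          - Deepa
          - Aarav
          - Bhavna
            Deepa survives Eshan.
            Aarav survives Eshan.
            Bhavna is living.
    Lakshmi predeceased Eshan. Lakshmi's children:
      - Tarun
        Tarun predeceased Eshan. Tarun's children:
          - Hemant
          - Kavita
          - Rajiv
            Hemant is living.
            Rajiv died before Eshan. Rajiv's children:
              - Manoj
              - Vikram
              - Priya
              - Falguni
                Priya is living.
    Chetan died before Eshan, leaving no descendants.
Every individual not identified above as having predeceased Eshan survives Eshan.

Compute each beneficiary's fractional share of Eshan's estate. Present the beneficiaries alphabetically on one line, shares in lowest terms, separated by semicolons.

Aarav 1/54; Bhavna 1/54; Deepa 1/54; Falguni 1/108; Girish 2/3; Hemant 1/27; Ishita 1/18; Kavita 1/27; Manoj 1/108; Priya 1/108; Usha 1/9; Vikram 1/108

Girish, as surviving spouse, takes 2/3.
The remaining 1/3 passes to Eshan's descendants per stirpes.
Chetan left no surviving issue, so that branch lapses and is disregarded.
The 1/3 is divided into 3 equal shares of 1/9 among Neelam, Lakshmi, Usha.
Neelam predeceased; the 1/9 allotted to Neelam's branch passes to Neelam's issue by representation.
The 1/9 is divided into 2 equal shares of 1/18 among Ishita, Sarita.
Ishita is living and takes 1/18.
Sarita predeceased; the 1/18 allotted to Sarita's branch passes to Sarita's issue by representation.
The 1/18 is divided into 3 equal shares of 1/54 among Deepa, Aarav, Bhavna.
Deepa is living and takes 1/54.
Aarav is living and takes 1/54.
Bhavna is living and takes 1/54.
Lakshmi predeceased; the 1/9 allotted to Lakshmi's branch passes to Lakshmi's issue by representation.
Tarun's line is the sole branch at this level, so the full 1/9 passes to Tarun's issue by representation.
The 1/9 is divided into 3 equal shares of 1/27 among Hemant, Kavita, Rajiv.
Hemant is living and takes 1/27.
Kavita is living and takes 1/27.
Rajiv predeceased; the 1/27 allotted to Rajiv's branch passes to Rajiv's issue by representation.
The 1/27 is divided into 4 equal shares of 1/108 among Manoj, Vikram, Priya, Falguni.
Manoj is living and takes 1/108.
Vikram is living and takes 1/108.
Priya is living and takes 1/108.
Falguni is living and takes 1/108.
Usha is living and takes 1/9.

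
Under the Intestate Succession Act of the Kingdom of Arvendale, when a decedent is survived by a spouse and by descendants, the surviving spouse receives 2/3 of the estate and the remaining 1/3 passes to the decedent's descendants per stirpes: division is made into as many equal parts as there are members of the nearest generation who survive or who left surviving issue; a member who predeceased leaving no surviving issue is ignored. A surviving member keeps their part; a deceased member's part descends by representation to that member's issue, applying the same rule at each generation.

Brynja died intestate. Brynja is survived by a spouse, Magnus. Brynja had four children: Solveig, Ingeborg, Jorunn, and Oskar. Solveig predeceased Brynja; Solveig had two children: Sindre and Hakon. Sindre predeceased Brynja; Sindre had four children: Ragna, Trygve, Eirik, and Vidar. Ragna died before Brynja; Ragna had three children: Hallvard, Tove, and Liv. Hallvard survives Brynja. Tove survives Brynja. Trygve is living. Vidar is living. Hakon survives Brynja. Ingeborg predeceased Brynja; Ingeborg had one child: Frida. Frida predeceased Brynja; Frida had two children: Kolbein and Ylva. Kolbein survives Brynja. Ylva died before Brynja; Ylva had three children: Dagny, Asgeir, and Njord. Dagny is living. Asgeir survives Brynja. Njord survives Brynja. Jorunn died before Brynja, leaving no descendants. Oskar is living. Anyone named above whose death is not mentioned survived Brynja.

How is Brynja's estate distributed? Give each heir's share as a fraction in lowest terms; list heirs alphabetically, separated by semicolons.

Asgeir 1/54; Dagny 1/54; Eirik 1/72; Hakon 1/18; Hallvard 1/216; Kolbein 1/18; Liv 1/216; Magnus 2/3; Njord 1/54; Oskar 1/9; Tove 1/216; Trygve 1/72; Vidar 1/72

Magnus, as surviving spouse, takes 2/3.
The remaining 1/3 passes to Brynja's descendants per stirpes.
Jorunn left no surviving issue, so that branch lapses and is disregarded.
The 1/3 is divided into 3 equal shares of 1/9 among Solveig, Ingeborg, Oskar.
Solveig predeceased; the 1/9 allotted to Solveig's branch passes to Solveig's issue by representation.
The 1/9 is divided into 2 equal shares of 1/18 among Sindre, Hakon.
Sindre predeceased; the 1/18 allotted to Sindre's branch passes to Sindre's issue by representation.
The 1/18 is divided into 4 equal shares of 1/72 among Ragna, Trygve, Eirik, Vidar.
Ragna predeceased; the 1/72 allotted to Ragna's branch passes to Ragna's issue by representation.
The 1/72 is divided into 3 equal shares of 1/216 among Hallvard, Tove, Liv.
Hallvard is living and takes 1/216.
Tove is living and takes 1/216.
Liv is living and takes 1/216.
Trygve is living and takes 1/72.
Eirik is living and takes 1/72.
Vidar is living and takes 1/72.
Hakon is living and takes 1/18.
Ingeborg predeceased; the 1/9 allotted to Ingeborg's branch passes to Ingeborg's issue by representation.
Frida's line is the sole branch at this level, so the full 1/9 passes to Frida's issue by representation.
The 1/9 is divided into 2 equal shares of 1/18 among Kolbein, Ylva.
Kolbein is living and takes 1/18.
Ylva predeceased; the 1/18 allotted to Ylva's branch passes to Ylva's issue by representation.
The 1/18 is divided into 3 equal shares of 1/54 among Dagny, Asgeir, Njord.
Dagny is living and takes 1/54.
Asgeir is living and takes 1/54.
Njord is living and takes 1/54.
Oskar is living and takes 1/9.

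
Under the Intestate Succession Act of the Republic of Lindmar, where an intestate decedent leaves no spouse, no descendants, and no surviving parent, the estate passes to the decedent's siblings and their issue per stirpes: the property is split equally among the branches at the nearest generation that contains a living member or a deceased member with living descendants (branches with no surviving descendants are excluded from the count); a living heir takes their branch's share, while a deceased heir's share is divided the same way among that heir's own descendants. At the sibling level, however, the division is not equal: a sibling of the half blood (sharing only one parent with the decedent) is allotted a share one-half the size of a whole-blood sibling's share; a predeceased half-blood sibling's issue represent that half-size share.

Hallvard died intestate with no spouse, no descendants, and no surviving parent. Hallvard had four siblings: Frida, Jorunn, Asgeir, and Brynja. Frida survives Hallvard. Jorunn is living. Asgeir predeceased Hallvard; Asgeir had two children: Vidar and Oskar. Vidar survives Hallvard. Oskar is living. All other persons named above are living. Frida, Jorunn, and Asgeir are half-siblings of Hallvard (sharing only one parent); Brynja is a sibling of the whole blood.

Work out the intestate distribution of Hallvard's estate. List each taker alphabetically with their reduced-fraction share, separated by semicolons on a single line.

Brynja 2/5; Frida 1/5; Jorunn 1/5; Oskar 1/10; Vidar 1/10

No spouse, descendants, or parent survives, so the estate passes to Hallvard's siblings per stirpes.
Half-blood siblings count for one-half the weight of whole-blood siblings at the initial division.
Dividing 1 in proportion to weights (total weight 5/2): Frida (weight 1/2) → 1/5; Jorunn (weight 1/2) → 1/5; Asgeir (weight 1/2) → 1/5; Brynja (weight 1) → 2/5.
Frida is living and takes 1/5.
Jorunn is living and takes 1/5.
Asgeir predeceased; the 1/5 allotted to Asgeir's branch passes to Asgeir's issue by representation.
The 1/5 is divided into 2 equal shares of 1/10 among Vidar, Oskar.
Vidar is living and takes 1/10.
Oskar is living and takes 1/10.
Brynja is living and takes 2/5.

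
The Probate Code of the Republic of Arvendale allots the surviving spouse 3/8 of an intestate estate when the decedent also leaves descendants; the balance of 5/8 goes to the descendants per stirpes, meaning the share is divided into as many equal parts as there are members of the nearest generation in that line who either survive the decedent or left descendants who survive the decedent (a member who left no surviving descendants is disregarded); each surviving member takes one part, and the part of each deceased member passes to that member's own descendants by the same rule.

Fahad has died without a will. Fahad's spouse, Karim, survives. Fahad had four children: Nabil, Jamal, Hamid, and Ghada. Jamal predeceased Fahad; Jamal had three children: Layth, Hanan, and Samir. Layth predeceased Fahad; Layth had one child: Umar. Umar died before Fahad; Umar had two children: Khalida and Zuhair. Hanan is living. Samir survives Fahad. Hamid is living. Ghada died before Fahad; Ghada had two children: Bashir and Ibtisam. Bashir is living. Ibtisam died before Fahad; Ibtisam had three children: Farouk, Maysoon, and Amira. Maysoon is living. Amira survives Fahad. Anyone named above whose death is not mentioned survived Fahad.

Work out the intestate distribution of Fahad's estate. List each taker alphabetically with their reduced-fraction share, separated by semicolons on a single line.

Amira 5/192; Bashir 5/64; Farouk 5/192; Hamid 5/32; Hanan 5/96; Karim 3/8; Khalida 5/192; Maysoon 5/192; Nabil 5/32; Samir 5/96; Zuhair 5/192

Karim, as surviving spouse, takes 3/8.
The remaining 5/8 passes to Fahad's descendants per stirpes.
The 5/8 is divided into 4 equal shares of 5/32 among Nabil, Jamal, Hamid, Ghada.
Nabil is living and takes 5/32.
Jamal predeceased; the 5/32 allotted to Jamal's branch passes to Jamal's issue by representation.
The 5/32 is divided into 3 equal shares of 5/96 among Layth, Hanan, Samir.
Layth predeceased; the 5/96 allotted to Layth's branch passes to Layth's issue by representation.
Umar's line is the sole branch at this level, so the full 5/96 passes to Umar's issue by representation.
The 5/96 is divided into 2 equal shares of 5/192 among Khalida, Zuhair.
Khalida is living and takes 5/192.
Zuhair is living and takes 5/192.
Hanan is living and takes 5/96.
Samir is living and takes 5/96.
Hamid is living and takes 5/32.
Ghada predeceased; the 5/32 allotted to Ghada's branch passes to Ghada's issue by representation.
The 5/32 is divided into 2 equal shares of 5/64 among Bashir, Ibtisam.
Bashir is living and takes 5/64.
Ibtisam predeceased; the 5/64 allotted to Ibtisam's branch passes to Ibtisam's issue by representation.
The 5/64 is divided into 3 equal shares of 5/192 among Farouk, Maysoon, Amira.
Farouk is living and takes 5/192.
Maysoon is living and takes 5/192.
Amira is living and takes 5/192.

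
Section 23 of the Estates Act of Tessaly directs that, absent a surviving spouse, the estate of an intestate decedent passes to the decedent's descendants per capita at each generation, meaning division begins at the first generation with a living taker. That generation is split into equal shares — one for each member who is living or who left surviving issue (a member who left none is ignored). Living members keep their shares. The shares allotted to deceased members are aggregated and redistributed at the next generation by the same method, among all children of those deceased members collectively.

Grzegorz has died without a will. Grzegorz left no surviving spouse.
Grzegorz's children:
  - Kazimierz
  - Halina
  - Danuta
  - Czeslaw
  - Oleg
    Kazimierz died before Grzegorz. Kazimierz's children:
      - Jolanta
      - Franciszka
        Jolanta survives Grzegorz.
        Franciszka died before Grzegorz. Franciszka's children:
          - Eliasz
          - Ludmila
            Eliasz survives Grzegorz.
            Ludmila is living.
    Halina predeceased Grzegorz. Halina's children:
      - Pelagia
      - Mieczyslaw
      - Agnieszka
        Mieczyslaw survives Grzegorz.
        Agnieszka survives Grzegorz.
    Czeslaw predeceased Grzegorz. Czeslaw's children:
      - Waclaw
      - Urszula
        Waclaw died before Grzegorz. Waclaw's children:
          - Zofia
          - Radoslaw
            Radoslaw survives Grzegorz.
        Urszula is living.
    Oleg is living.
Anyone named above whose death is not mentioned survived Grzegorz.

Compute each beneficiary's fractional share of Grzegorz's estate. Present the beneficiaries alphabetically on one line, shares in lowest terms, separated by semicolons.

Agnieszka 3/35; Danuta 1/5; Eliasz 3/70; Jolanta 3/35; Ludmila 3/70; Mieczyslaw 3/35; Oleg 1/5; Pelagia 3/35; Radoslaw 3/70; Urszula 3/35; Zofia 3/70

There is no surviving spouse, so the entire estate passes to Grzegorz's descendants per capita at each generation.
At generation 1 (Kazimierz, Halina, Danuta, Czeslaw, Oleg) there are 5 shares of (1)/5 = 1/5 each.
Living: Danuta and Oleg — each takes 1/5.
Deceased: Kazimierz, Halina, and Czeslaw. Their combined 3/5 is pooled and carried to generation 2.
At generation 2 (Jolanta, Franciszka, Pelagia, Mieczyslaw, Agnieszka, Waclaw, Urszula) there are 7 shares of (3/5)/7 = 3/35 each.
Living: Jolanta, Pelagia, Mieczyslaw, Agnieszka, and Urszula — each takes 3/35.
Deceased: Franciszka and Waclaw. Their combined 6/35 is pooled and carried to generation 3.
At generation 3 (Eliasz, Ludmila, Zofia, Radoslaw) there are 4 shares of (6/35)/4 = 3/70 each.
Living: Eliasz, Ludmila, Zofia, and Radoslaw — each takes 3/70.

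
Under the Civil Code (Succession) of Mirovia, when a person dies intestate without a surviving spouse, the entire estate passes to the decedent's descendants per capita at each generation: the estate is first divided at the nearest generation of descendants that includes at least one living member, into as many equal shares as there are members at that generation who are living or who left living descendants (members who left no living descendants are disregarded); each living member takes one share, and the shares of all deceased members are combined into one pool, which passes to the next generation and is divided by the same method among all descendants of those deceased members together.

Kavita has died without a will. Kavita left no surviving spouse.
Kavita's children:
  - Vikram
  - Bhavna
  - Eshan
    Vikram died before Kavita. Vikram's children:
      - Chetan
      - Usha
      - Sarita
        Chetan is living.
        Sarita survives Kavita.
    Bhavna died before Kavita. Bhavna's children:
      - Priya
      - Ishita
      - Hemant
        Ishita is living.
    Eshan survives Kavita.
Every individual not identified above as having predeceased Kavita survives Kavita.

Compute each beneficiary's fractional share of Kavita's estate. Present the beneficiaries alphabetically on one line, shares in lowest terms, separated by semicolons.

There is no surviving spouse, so the entire estate passes to Kavita's descendants per capita at each generation.
At generation 1 (Vikram, Bhavna, Eshan) there are 3 shares of (1)/3 = 1/3 each.
Living: Eshan — each takes 1/3.
Deceased: Vikram and Bhavna. Their combined 2/3 is pooled and carried to generation 2.
At generation 2 (Chetan, Usha, Sarita, Priya, Ishita, Hemant) there are 6 shares of (2/3)/6 = 1/9 each.
Living: Chetan, Usha, Sarita, Priya, Ishita, and Hemant — each takes 1/9.

Chetan 1/9; Eshan 1/3; Hemant 1/9; Ishita 1/9; Priya 1/9; Sarita 1/9; Usha 1/9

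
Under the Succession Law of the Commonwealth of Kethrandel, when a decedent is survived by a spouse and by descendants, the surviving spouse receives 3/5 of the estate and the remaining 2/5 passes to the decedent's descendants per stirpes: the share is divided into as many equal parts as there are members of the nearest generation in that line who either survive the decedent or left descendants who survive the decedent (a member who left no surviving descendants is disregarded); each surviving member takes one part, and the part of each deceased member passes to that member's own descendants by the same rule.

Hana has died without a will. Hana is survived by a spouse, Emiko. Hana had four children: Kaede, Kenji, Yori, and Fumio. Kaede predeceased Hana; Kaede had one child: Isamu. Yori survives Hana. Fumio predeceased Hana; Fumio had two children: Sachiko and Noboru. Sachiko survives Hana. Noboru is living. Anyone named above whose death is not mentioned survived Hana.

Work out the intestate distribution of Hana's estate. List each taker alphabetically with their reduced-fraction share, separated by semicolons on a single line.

Emiko 3/5; Isamu 1/10; Kenji 1/10; Noboru 1/20; Sachiko 1/20; Yori 1/10

Emiko, as surviving spouse, takes 3/5.
The remaining 2/5 passes to Hana's descendants per stirpes.
The 2/5 is divided into 4 equal shares of 1/10 among Kaede, Kenji, Yori, Fumio.
Kaede predeceased; the 1/10 allotted to Kaede's branch passes to Kaede's issue by representation.
Isamu is the sole taker at this level and receives the full 1/10.
Kenji is living and takes 1/10.
Yori is living and takes 1/10.
Fumio predeceased; the 1/10 allotted to Fumio's branch passes to Fumio's issue by representation.
The 1/10 is divided into 2 equal shares of 1/20 among Sachiko, Noboru.
Sachiko is living and takes 1/20.
Noboru is living and takes 1/20.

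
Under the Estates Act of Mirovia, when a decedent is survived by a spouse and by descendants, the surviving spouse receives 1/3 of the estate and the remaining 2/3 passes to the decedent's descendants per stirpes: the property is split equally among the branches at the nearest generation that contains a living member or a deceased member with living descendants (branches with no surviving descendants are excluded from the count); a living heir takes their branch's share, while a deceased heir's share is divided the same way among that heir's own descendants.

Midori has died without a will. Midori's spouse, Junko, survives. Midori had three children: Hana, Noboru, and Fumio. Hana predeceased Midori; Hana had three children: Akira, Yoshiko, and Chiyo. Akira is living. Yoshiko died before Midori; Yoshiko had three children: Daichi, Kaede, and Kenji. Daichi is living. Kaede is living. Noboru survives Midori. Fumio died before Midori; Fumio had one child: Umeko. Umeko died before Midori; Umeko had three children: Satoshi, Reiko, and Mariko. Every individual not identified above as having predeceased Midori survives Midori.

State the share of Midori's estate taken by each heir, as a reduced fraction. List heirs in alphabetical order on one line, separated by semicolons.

Junko, as surviving spouse, takes 1/3.
The remaining 2/3 passes to Midori's descendants per stirpes.
The 2/3 is divided into 3 equal shares of 2/9 among Hana, Noboru, Fumio.
Hana predeceased; the 2/9 allotted to Hana's branch passes to Hana's issue by representation.
The 2/9 is divided into 3 equal shares of 2/27 among Akira, Yoshiko, Chiyo.
Akira is living and takes 2/27.
Yoshiko predeceased; the 2/27 allotted to Yoshiko's branch passes to Yoshiko's issue by representation.
The 2/27 is divided into 3 equal shares of 2/81 among Daichi, Kaede, Kenji.
Daichi is living and takes 2/81.
Kaede is living and takes 2/81.
Kenji is living and takes 2/81.
Chiyo is living and takes 2/27.
Noboru is living and takes 2/9.
Fumio predeceased; the 2/9 allotted to Fumio's branch passes to Fumio's issue by representation.
Umeko's line is the sole branch at this level, so the full 2/9 passes to Umeko's issue by representation.
The 2/9 is divided into 3 equal shares of 2/27 among Satoshi, Reiko, Mariko.
Satoshi is living and takes 2/27.
Reiko is living and takes 2/27.
Mariko is living and takes 2/27.

Akira 2/27; Chiyo 2/27; Daichi 2/81; Junko 1/3; Kaede 2/81; Kenji 2/81; Mariko 2/27; Noboru 2/9; Reiko 2/27; Satoshi 2/27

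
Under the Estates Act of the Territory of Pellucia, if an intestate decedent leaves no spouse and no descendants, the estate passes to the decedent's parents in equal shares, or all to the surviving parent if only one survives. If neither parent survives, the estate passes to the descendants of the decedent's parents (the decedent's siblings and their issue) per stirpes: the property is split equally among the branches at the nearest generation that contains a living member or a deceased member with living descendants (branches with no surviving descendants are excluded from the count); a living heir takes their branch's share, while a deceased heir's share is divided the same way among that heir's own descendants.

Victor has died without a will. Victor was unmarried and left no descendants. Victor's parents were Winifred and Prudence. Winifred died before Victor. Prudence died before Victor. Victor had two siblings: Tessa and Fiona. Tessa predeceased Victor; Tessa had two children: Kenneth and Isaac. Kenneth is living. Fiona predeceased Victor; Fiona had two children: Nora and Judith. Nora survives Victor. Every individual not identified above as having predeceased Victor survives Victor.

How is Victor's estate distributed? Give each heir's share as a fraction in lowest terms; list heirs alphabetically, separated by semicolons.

Isaac 1/4; Judith 1/4; Kenneth 1/4; Nora 1/4

Neither parent survives and there are no descendants, so the estate passes to Victor's siblings and their issue per stirpes.
The estate is divided into 2 equal shares of 1/2 among Tessa, Fiona.
Tessa predeceased; the 1/2 allotted to Tessa's branch passes to Tessa's issue by representation.
The 1/2 is divided into 2 equal shares of 1/4 among Kenneth, Isaac.
Kenneth is living and takes 1/4.
Isaac is living and takes 1/4.
Fiona predeceased; the 1/2 allotted to Fiona's branch passes to Fiona's issue by representation.
The 1/2 is divided into 2 equal shares of 1/4 among Nora, Judith.
Nora is living and takes 1/4.
Judith is living and takes 1/4.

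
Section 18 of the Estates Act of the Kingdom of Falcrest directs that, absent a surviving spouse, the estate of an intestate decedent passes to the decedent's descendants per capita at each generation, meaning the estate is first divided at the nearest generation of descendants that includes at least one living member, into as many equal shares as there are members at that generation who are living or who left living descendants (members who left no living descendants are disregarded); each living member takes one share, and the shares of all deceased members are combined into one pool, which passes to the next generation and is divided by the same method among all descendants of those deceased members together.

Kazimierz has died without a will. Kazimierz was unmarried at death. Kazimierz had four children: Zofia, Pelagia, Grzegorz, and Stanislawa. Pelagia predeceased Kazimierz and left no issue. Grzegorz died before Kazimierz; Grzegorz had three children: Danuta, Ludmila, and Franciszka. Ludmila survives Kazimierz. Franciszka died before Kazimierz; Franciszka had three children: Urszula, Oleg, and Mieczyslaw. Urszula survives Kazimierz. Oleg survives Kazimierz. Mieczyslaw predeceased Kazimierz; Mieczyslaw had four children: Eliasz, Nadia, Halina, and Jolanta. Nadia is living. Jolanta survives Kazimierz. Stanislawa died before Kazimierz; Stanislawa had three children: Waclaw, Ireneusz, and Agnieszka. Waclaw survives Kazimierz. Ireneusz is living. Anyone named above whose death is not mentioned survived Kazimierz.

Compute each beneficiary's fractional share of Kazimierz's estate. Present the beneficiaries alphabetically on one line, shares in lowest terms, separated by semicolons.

There is no surviving spouse, so the entire estate passes to Kazimierz's descendants per capita at each generation.
At generation 1 (Zofia, Grzegorz, Stanislawa) there are 3 shares of (1)/3 = 1/3 each.
Living: Zofia — each takes 1/3.
Deceased: Grzegorz and Stanislawa. Their combined 2/3 is pooled and carried to generation 2.
At generation 2 (Danuta, Ludmila, Franciszka, Waclaw, Ireneusz, Agnieszka) there are 6 shares of (2/3)/6 = 1/9 each.
Living: Danuta, Ludmila, Waclaw, Ireneusz, and Agnieszka — each takes 1/9.
Deceased: Franciszka. That 1/9 share is carried to generation 3.
At generation 3 (Urszula, Oleg, Mieczyslaw) there are 3 shares of (1/9)/3 = 1/27 each.
Living: Urszula and Oleg — each takes 1/27.
Deceased: Mieczyslaw. That 1/27 share is carried to generation 4.
At generation 4 (Eliasz, Nadia, Halina, Jolanta) there are 4 shares of (1/27)/4 = 1/108 each.
Living: Eliasz, Nadia, Halina, and Jolanta — each takes 1/108.

Agnieszka 1/9; Danuta 1/9; Eliasz 1/108; Halina 1/108; Ireneusz 1/9; Jolanta 1/108; Ludmila 1/9; Nadia 1/108; Oleg 1/27; Urszula 1/27; Waclaw 1/9; Zofia 1/3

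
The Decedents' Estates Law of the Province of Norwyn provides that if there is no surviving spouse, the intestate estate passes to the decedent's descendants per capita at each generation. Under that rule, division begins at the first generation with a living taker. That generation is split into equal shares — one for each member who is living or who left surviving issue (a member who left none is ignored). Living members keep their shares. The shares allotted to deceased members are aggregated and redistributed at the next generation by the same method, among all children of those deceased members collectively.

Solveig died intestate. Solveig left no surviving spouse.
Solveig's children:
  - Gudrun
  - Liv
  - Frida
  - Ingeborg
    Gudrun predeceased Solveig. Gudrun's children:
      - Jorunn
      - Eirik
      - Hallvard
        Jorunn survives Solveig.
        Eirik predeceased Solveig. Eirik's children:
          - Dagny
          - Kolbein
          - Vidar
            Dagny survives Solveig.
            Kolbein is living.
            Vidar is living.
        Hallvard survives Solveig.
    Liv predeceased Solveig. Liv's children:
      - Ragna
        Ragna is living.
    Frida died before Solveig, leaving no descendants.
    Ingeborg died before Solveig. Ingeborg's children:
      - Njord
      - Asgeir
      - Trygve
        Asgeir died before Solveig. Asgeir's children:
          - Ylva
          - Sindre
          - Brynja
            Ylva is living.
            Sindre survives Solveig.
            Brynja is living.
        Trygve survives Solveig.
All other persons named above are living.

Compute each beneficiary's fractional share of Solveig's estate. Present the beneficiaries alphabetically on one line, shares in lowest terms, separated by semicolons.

Brynja 1/21; Dagny 1/21; Hallvard 1/7; Jorunn 1/7; Kolbein 1/21; Njord 1/7; Ragna 1/7; Sindre 1/21; Trygve 1/7; Vidar 1/21; Ylva 1/21

There is no surviving spouse, so the entire estate passes to Solveig's descendants per capita at each generation.
No one at generation 1 (Gudrun, Liv, Ingeborg) is living; moving to the next generation.
At generation 2 (Jorunn, Eirik, Hallvard, Ragna, Njord, Asgeir, Trygve) there are 7 shares of (1)/7 = 1/7 each.
Living: Jorunn, Hallvard, Ragna, Njord, and Trygve — each takes 1/7.
Deceased: Eirik and Asgeir. Their combined 2/7 is pooled and carried to generation 3.
At generation 3 (Dagny, Kolbein, Vidar, Ylva, Sindre, Brynja) there are 6 shares of (2/7)/6 = 1/21 each.
Living: Dagny, Kolbein, Vidar, Ylva, Sindre, and Brynja — each takes 1/21.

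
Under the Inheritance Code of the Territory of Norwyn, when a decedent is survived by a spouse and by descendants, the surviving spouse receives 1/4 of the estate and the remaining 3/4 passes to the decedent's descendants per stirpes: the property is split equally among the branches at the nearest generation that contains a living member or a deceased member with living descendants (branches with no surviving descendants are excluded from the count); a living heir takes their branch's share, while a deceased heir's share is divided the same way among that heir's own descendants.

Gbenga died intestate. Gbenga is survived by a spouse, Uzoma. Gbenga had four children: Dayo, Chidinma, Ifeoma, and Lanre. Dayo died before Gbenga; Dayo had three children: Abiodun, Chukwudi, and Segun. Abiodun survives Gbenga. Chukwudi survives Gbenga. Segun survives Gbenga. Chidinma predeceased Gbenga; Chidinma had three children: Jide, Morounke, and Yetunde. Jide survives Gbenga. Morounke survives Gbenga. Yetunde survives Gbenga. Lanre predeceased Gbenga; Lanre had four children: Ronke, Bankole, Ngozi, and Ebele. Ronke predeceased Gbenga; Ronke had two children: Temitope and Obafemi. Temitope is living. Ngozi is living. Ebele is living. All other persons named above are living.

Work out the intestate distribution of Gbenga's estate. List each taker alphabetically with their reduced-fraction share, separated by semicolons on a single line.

Uzoma, as surviving spouse, takes 1/4.
The remaining 3/4 passes to Gbenga's descendants per stirpes.
The 3/4 is divided into 4 equal shares of 3/16 among Dayo, Chidinma, Ifeoma, Lanre.
Dayo predeceased; the 3/16 allotted to Dayo's branch passes to Dayo's issue by representation.
The 3/16 is divided into 3 equal shares of 1/16 among Abiodun, Chukwudi, Segun.
Abiodun is living and takes 1/16.
Chukwudi is living and takes 1/16.
Segun is living and takes 1/16.
Chidinma predeceased; the 3/16 allotted to Chidinma's branch passes to Chidinma's issue by representation.
The 3/16 is divided into 3 equal shares of 1/16 among Jide, Morounke, Yetunde.
Jide is living and takes 1/16.
Morounke is living and takes 1/16.
Yetunde is living and takes 1/16.
Ifeoma is living and takes 3/16.
Lanre predeceased; the 3/16 allotted to Lanre's branch passes to Lanre's issue by representation.
The 3/16 is divided into 4 equal shares of 3/64 among Ronke, Bankole, Ngozi, Ebele.
Ronke predeceased; the 3/64 allotted to Ronke's branch passes to Ronke's issue by representation.
The 3/64 is divided into 2 equal shares of 3/128 among Temitope, Obafemi.
Temitope is living and takes 3/128.
Obafemi is living and takes 3/128.
Bankole is living and takes 3/64.
Ngozi is living and takes 3/64.
Ebele is living and takes 3/64.

Abiodun 1/16; Bankole 3/64; Chukwudi 1/16; Ebele 3/64; Ifeoma 3/16; Jide 1/16; Morounke 1/16; Ngozi 3/64; Obafemi 3/128; Segun 1/16; Temitope 3/128; Uzoma 1/4; Yetunde 1/16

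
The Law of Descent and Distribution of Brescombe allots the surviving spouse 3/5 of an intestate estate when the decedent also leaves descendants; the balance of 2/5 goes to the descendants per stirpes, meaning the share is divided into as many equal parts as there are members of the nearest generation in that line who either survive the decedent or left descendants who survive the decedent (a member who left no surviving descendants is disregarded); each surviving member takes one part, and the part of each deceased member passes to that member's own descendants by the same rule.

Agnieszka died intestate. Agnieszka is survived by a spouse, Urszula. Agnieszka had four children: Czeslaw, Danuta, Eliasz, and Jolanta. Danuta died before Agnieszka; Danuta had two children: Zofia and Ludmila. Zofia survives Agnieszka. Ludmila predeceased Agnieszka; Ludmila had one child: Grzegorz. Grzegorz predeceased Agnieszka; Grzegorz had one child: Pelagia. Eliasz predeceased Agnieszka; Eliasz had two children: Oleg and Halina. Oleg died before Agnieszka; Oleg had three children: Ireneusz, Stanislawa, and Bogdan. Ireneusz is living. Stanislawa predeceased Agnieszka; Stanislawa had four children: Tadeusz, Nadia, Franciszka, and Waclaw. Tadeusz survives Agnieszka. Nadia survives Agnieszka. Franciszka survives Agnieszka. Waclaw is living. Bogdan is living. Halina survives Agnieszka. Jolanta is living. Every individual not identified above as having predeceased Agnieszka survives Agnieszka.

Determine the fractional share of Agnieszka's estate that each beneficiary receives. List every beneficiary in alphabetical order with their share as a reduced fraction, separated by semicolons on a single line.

Urszula, as surviving spouse, takes 3/5.
The remaining 2/5 passes to Agnieszka's descendants per stirpes.
The 2/5 is divided into 4 equal shares of 1/10 among Czeslaw, Danuta, Eliasz, Jolanta.
Czeslaw is living and takes 1/10.
Danuta predeceased; the 1/10 allotted to Danuta's branch passes to Danuta's issue by representation.
The 1/10 is divided into 2 equal shares of 1/20 among Zofia, Ludmila.
Zofia is living and takes 1/20.
Ludmila predeceased; the 1/20 allotted to Ludmila's branch passes to Ludmila's issue by representation.
Grzegorz's line is the sole branch at this level, so the full 1/20 passes to Grzegorz's issue by representation.
Pelagia is the sole taker at this level and receives the full 1/20.
Eliasz predeceased; the 1/10 allotted to Eliasz's branch passes to Eliasz's issue by representation.
The 1/10 is divided into 2 equal shares of 1/20 among Oleg, Halina.
Oleg predeceased; the 1/20 allotted to Oleg's branch passes to Oleg's issue by representation.
The 1/20 is divided into 3 equal shares of 1/60 among Ireneusz, Stanislawa, Bogdan.
Ireneusz is living and takes 1/60.
Stanislawa predeceased; the 1/60 allotted to Stanislawa's branch passes to Stanislawa's issue by representation.
The 1/60 is divided into 4 equal shares of 1/240 among Tadeusz, Nadia, Franciszka, Waclaw.
Tadeusz is living and takes 1/240.
Nadia is living and takes 1/240.
Franciszka is living and takes 1/240.
Waclaw is living and takes 1/240.
Bogdan is living and takes 1/60.
Halina is living and takes 1/20.
Jolanta is living and takes 1/10.

Bogdan 1/60; Czeslaw 1/10; Franciszka 1/240; Halina 1/20; Ireneusz 1/60; Jolanta 1/10; Nadia 1/240; Pelagia 1/20; Tadeusz 1/240; Urszula 3/5; Waclaw 1/240; Zofia 1/20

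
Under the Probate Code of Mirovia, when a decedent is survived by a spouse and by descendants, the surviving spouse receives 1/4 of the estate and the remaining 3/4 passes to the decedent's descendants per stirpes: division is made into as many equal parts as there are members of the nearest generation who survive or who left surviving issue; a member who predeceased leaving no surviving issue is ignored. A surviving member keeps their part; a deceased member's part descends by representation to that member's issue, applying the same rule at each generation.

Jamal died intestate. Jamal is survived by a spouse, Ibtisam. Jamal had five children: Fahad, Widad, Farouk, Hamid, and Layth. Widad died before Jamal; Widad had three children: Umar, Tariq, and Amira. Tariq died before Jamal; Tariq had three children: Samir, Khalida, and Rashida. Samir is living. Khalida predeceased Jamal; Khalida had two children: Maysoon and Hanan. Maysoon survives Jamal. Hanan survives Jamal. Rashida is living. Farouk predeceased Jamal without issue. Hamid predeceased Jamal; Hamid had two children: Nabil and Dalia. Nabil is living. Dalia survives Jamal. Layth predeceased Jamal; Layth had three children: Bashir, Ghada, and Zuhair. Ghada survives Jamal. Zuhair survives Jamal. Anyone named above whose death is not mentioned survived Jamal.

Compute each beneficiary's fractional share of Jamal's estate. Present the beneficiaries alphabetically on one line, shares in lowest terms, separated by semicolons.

Ibtisam, as surviving spouse, takes 1/4.
The remaining 3/4 passes to Jamal's descendants per stirpes.
Farouk left no surviving issue, so that branch lapses and is disregarded.
The 3/4 is divided into 4 equal shares of 3/16 among Fahad, Widad, Hamid, Layth.
Fahad is living and takes 3/16.
Widad predeceased; the 3/16 allotted to Widad's branch passes to Widad's issue by representation.
The 3/16 is divided into 3 equal shares of 1/16 among Umar, Tariq, Amira.
Umar is living and takes 1/16.
Tariq predeceased; the 1/16 allotted to Tariq's branch passes to Tariq's issue by representation.
The 1/16 is divided into 3 equal shares of 1/48 among Samir, Khalida, Rashida.
Samir is living and takes 1/48.
Khalida predeceased; the 1/48 allotted to Khalida's branch passes to Khalida's issue by representation.
The 1/48 is divided into 2 equal shares of 1/96 among Maysoon, Hanan.
Maysoon is living and takes 1/96.
Hanan is living and takes 1/96.
Rashida is living and takes 1/48.
Amira is living and takes 1/16.
Hamid predeceased; the 3/16 allotted to Hamid's branch passes to Hamid's issue by representation.
The 3/16 is divided into 2 equal shares of 3/32 among Nabil, Dalia.
Nabil is living and takes 3/32.
Dalia is living and takes 3/32.
Layth predeceased; the 3/16 allotted to Layth's branch passes to Layth's issue by representation.
The 3/16 is divided into 3 equal shares of 1/16 among Bashir, Ghada, Zuhair.
Bashir is living and takes 1/16.
Ghada is living and takes 1/16.
Zuhair is living and takes 1/16.

Amira 1/16; Bashir 1/16; Dalia 3/32; Fahad 3/16; Ghada 1/16; Hanan 1/96; Ibtisam 1/4; Maysoon 1/96; Nabil 3/32; Rashida 1/48; Samir 1/48; Umar 1/16; Zuhair 1/16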